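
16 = 16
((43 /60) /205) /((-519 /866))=-18619 /3191850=-0.01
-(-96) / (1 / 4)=384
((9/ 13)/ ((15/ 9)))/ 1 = 27/ 65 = 0.42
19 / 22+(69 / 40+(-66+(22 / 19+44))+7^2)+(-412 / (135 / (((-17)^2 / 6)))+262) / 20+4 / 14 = 871764211 / 23700600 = 36.78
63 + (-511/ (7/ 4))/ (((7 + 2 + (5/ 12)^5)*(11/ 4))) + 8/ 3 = 3987835043/ 74006229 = 53.89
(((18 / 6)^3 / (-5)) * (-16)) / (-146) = -0.59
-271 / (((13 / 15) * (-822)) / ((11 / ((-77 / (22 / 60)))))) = -2981 / 149604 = -0.02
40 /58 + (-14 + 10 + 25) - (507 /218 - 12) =198283 /6322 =31.36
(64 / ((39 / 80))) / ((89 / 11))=56320 / 3471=16.23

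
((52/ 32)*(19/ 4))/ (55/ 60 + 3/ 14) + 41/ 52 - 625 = -321041/ 520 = -617.39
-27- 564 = -591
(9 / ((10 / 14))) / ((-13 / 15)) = -14.54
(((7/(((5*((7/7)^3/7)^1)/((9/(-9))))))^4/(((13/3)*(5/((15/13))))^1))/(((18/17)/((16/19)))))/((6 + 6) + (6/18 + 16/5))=2352038808/93520375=25.15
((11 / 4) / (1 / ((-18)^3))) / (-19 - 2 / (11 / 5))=58806 / 73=805.56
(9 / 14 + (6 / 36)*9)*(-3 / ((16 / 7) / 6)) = -135 / 8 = -16.88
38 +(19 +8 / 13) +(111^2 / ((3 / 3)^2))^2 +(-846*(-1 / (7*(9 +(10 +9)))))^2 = 18953422202405 / 124852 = 151807117.25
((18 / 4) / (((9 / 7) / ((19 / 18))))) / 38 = 7 / 72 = 0.10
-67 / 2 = -33.50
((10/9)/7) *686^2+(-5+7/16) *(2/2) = 74693.22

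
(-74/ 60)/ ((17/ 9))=-111/ 170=-0.65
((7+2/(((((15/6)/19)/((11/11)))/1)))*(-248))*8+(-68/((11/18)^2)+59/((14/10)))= -187122373/4235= -44184.74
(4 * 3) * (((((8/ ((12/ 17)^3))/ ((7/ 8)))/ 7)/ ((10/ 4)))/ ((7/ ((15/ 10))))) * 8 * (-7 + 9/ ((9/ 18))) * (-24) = -13835008/ 1715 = -8067.06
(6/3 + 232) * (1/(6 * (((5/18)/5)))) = 702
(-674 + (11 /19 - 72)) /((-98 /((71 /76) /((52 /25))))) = 25139325 /7358624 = 3.42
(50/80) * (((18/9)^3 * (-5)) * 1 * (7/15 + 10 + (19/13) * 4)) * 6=-31810/13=-2446.92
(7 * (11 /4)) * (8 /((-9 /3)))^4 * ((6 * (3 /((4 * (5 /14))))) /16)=34496 /45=766.58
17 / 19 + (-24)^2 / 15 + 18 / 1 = 5443 / 95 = 57.29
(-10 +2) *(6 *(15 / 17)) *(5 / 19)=-3600 / 323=-11.15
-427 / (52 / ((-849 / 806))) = 362523 / 41912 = 8.65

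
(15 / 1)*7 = 105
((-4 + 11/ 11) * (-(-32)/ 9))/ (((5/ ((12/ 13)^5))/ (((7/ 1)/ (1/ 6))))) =-111476736/ 1856465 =-60.05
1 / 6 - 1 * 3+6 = 19 / 6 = 3.17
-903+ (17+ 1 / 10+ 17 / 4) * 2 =-8603 / 10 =-860.30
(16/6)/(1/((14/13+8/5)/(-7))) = -464/455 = -1.02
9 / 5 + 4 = 29 / 5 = 5.80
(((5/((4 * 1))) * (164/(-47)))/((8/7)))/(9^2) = -1435/30456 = -0.05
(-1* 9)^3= -729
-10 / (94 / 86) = -430 / 47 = -9.15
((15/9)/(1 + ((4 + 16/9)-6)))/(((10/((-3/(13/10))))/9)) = -405/91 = -4.45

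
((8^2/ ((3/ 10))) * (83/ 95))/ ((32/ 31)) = 10292/ 57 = 180.56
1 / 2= 0.50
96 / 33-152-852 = -11012 / 11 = -1001.09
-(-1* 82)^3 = 551368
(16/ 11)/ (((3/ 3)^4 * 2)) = 0.73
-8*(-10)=80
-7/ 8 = -0.88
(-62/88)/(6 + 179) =-31/8140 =-0.00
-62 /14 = -31 /7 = -4.43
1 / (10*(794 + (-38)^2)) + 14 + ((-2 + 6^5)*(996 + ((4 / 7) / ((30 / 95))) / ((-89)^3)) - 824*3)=854858287238580103 / 110440443540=7740445.98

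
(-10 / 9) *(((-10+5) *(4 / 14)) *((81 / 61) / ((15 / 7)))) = 60 / 61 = 0.98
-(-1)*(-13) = -13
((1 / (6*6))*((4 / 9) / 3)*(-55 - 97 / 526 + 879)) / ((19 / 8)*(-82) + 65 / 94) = -40732738 / 2331592047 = -0.02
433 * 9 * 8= 31176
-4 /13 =-0.31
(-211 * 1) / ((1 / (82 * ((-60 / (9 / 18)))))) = 2076240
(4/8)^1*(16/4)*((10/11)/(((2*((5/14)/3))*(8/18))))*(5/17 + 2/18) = 1302/187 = 6.96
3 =3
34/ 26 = 17/ 13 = 1.31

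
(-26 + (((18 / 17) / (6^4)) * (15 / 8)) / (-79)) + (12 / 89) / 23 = -13720527995 / 527831232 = -25.99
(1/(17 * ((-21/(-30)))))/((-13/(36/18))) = -20/1547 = -0.01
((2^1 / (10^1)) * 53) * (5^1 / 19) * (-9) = -477 / 19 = -25.11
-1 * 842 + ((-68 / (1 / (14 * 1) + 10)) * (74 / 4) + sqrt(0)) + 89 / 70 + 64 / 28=-9508271 / 9870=-963.35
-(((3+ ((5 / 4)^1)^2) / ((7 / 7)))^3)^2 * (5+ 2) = -1059339584023 / 16777216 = -63141.56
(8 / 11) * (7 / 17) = 56 / 187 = 0.30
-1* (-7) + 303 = 310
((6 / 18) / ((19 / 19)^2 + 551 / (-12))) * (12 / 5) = -48 / 2695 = -0.02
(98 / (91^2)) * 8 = 16 / 169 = 0.09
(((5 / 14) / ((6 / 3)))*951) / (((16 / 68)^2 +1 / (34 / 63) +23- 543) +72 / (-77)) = -1007743 / 3079974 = -0.33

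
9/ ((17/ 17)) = 9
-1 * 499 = -499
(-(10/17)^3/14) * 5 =-2500/34391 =-0.07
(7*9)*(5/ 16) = 315/ 16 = 19.69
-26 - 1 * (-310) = 284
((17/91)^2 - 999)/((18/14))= -8272430/10647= -776.97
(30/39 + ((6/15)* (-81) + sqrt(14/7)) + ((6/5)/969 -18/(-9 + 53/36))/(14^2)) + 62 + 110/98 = sqrt(2) + 2509442967/79655030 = 32.92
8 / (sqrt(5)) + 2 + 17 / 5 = 8*sqrt(5) / 5 + 27 / 5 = 8.98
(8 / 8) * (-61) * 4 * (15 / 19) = -3660 / 19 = -192.63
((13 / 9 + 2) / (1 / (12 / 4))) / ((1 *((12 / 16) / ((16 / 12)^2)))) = 1984 / 81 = 24.49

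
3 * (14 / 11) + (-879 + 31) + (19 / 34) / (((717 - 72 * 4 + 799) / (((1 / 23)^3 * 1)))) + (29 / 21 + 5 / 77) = -98892710996059 / 117347210904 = -842.74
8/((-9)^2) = 8/81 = 0.10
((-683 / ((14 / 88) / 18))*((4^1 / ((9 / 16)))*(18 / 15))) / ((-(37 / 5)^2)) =115399680 / 9583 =12042.12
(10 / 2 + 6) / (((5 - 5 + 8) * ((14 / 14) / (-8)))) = -11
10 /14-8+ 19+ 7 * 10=572 /7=81.71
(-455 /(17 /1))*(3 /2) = -1365 /34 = -40.15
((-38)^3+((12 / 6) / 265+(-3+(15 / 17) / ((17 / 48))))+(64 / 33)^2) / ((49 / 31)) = -141859451511263 / 4086652185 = -34712.88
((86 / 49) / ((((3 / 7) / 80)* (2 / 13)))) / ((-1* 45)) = -8944 / 189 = -47.32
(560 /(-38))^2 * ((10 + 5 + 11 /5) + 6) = 1818880 /361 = 5038.45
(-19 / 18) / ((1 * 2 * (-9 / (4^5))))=4864 / 81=60.05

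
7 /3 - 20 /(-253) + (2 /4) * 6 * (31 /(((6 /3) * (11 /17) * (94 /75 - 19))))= -3307553 /2020458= -1.64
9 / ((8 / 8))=9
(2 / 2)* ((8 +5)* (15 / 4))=195 / 4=48.75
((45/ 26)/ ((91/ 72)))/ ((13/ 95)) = 153900/ 15379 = 10.01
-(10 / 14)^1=-5 / 7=-0.71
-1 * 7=-7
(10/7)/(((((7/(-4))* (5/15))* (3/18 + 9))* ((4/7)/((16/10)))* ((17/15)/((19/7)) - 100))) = 16416/2185337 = 0.01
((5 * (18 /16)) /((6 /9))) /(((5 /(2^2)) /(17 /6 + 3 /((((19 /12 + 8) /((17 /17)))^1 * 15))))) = 88623 /4600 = 19.27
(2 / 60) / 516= 1 / 15480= 0.00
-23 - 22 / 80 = -23.28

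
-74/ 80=-37/ 40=-0.92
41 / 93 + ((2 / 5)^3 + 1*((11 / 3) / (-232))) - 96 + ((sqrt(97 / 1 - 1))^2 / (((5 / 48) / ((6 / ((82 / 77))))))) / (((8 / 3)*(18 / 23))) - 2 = 88112474501 / 36859000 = 2390.53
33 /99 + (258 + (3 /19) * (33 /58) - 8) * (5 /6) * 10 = 6891077 /3306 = 2084.42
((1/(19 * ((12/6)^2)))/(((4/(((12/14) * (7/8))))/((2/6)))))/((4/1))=1/4864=0.00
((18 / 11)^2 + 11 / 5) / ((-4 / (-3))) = 8853 / 2420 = 3.66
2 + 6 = 8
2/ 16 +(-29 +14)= -119/ 8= -14.88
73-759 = -686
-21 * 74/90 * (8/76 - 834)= 4103596/285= 14398.58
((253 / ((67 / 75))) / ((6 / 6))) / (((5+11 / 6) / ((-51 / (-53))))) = 5806350 / 145591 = 39.88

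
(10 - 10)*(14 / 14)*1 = 0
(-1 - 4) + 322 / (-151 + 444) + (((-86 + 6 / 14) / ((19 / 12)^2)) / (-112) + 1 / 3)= -50734015 / 15548631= -3.26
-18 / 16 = -9 / 8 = -1.12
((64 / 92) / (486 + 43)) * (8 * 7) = 896 / 12167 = 0.07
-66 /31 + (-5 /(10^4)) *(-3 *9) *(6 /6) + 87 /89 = -6279507 /5518000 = -1.14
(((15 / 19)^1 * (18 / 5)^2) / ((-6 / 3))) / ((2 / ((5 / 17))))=-243 / 323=-0.75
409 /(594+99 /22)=818 /1197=0.68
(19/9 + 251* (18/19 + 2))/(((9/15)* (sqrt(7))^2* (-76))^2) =3171625/435573936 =0.01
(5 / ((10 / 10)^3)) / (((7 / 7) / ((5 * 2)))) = 50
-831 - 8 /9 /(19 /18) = -15805 /19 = -831.84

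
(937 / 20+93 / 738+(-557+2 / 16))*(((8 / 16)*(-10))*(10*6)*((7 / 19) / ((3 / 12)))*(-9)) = -2028861.22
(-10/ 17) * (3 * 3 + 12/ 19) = -1830/ 323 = -5.67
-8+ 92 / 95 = -668 / 95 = -7.03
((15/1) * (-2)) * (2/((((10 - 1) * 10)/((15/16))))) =-5/8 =-0.62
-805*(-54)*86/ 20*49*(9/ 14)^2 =15140601/ 4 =3785150.25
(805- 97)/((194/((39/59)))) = 2.41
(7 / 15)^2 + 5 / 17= 1958 / 3825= 0.51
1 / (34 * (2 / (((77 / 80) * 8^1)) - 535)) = -0.00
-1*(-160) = 160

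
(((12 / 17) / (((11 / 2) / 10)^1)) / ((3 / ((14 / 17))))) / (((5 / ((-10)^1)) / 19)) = -42560 / 3179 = -13.39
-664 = -664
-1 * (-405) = 405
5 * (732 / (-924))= -305 / 77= -3.96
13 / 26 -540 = -1079 / 2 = -539.50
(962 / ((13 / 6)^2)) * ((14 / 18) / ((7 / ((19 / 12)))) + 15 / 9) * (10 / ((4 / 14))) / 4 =257705 / 78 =3303.91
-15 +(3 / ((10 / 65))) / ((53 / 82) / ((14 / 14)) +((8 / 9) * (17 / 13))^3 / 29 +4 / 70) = 10.74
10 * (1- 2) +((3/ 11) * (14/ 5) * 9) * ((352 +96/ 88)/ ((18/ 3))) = 238642/ 605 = 394.45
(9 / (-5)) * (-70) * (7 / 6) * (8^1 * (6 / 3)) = 2352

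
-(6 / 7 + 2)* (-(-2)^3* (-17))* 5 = 13600 / 7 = 1942.86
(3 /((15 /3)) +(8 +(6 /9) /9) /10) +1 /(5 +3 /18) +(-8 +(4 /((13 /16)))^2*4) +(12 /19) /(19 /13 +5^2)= 20934187363 /231134202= 90.57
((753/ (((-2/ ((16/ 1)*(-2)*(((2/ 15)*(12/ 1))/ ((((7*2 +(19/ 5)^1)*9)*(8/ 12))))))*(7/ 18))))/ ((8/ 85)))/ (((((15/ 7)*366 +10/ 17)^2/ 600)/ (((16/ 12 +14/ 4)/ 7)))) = 321855543/ 97049605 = 3.32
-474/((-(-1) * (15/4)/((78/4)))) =-2464.80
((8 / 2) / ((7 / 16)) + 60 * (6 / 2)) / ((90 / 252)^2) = 37072 / 25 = 1482.88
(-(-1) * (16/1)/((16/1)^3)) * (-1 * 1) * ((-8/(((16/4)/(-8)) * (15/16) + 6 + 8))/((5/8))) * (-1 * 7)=-56/2165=-0.03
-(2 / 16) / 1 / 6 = -1 / 48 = -0.02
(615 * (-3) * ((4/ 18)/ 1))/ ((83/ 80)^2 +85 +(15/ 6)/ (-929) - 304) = 2437696000/ 1295702519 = 1.88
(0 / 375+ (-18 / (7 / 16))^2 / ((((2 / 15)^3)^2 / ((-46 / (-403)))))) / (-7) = -679063500000 / 138229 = -4912597.94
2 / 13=0.15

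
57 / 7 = 8.14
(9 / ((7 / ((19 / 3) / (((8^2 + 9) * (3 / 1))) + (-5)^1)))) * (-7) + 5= 3631 / 73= 49.74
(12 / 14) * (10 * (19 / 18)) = 190 / 21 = 9.05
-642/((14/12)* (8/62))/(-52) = 29853/364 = 82.01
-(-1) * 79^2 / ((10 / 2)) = 6241 / 5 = 1248.20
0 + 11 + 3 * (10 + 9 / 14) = 601 / 14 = 42.93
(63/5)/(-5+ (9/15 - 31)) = -21/59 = -0.36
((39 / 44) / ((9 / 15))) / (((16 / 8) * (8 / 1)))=65 / 704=0.09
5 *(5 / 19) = 25 / 19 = 1.32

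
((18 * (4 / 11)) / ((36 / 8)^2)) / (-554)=-16 / 27423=-0.00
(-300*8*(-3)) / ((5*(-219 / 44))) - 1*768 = -77184 / 73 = -1057.32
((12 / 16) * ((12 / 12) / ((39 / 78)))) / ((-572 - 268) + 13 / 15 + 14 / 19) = -855 / 477886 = -0.00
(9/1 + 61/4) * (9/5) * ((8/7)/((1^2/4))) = 6984/35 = 199.54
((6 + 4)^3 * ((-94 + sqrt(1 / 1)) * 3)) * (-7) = 1953000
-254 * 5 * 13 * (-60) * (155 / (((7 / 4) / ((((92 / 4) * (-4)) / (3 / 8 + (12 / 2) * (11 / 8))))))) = -6551168000 / 7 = -935881142.86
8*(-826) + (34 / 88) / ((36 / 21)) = -3488905 / 528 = -6607.77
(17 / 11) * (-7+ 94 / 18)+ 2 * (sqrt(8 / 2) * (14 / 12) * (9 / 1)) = 3886 / 99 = 39.25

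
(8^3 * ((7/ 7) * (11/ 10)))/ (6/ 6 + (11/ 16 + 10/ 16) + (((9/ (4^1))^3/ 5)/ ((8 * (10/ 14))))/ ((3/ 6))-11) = -71.38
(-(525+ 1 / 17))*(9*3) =-241002 / 17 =-14176.59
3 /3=1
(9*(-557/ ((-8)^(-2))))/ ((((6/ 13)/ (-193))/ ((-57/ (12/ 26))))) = -16568914128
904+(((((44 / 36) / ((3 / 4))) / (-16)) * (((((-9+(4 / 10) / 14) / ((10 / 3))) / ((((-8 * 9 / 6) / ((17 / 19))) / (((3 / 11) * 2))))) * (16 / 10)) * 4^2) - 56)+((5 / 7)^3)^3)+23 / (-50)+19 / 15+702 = 2674913613944837 / 1725116699250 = 1550.57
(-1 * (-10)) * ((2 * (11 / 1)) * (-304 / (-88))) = 760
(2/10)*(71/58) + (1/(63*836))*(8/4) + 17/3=11286386/1909215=5.91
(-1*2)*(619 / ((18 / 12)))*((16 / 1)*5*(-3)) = 198080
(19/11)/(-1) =-19/11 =-1.73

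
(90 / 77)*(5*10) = 4500 / 77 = 58.44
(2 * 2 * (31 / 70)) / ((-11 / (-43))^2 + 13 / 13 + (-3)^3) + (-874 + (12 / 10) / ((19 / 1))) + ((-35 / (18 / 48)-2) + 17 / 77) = -145690036849 / 150332655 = -969.12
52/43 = 1.21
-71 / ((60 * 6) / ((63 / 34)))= -497 / 1360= -0.37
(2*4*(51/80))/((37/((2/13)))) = 51/2405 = 0.02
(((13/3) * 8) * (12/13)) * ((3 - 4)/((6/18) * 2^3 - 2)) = -48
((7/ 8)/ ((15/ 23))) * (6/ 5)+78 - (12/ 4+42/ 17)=126037/ 1700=74.14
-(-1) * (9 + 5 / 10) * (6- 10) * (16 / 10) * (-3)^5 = 73872 / 5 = 14774.40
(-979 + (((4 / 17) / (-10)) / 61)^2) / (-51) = 8773218757 / 457031825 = 19.20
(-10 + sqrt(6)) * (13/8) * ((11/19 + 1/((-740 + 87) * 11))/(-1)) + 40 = 13485465/272954 - 513461 * sqrt(6)/545908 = 47.10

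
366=366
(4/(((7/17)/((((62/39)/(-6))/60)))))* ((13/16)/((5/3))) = -527/25200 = -0.02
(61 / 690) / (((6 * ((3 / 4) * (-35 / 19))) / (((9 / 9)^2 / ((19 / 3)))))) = -61 / 36225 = -0.00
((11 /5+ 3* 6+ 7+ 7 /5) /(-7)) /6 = -0.68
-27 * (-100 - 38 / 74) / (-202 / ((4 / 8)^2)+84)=-100413 / 26788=-3.75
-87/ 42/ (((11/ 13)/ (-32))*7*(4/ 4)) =6032/ 539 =11.19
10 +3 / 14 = 143 / 14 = 10.21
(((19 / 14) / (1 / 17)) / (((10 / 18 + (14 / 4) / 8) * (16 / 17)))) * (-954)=-23572863 / 1001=-23549.31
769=769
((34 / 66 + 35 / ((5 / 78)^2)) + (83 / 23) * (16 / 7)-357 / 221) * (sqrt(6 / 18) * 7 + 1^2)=2943979172 / 345345 + 2943979172 * sqrt(3) / 148005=42977.11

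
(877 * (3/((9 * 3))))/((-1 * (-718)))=0.14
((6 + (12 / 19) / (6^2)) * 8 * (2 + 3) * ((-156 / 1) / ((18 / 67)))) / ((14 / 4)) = -6828640 / 171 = -39933.57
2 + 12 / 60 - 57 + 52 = -2.80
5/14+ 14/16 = 69/56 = 1.23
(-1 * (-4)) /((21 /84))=16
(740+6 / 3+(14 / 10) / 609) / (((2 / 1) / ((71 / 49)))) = 22916741 / 42630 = 537.57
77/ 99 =0.78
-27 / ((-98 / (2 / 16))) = 27 / 784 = 0.03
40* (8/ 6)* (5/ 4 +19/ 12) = 1360/ 9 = 151.11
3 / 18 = 1 / 6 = 0.17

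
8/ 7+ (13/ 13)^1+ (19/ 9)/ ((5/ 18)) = 341/ 35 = 9.74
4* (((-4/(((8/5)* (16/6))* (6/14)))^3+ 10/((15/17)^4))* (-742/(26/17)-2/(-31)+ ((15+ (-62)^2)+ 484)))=93059.69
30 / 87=10 / 29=0.34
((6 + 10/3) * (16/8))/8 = 7/3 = 2.33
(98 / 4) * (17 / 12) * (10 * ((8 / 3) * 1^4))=8330 / 9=925.56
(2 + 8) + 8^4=4106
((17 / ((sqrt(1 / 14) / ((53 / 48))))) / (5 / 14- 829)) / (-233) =6307 * sqrt(14) / 64872792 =0.00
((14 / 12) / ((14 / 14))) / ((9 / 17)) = 119 / 54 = 2.20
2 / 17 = 0.12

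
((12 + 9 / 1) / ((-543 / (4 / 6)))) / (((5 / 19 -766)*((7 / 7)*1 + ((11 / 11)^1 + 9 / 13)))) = 494 / 39500535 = 0.00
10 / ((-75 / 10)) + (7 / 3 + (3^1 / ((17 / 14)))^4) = 3195217 / 83521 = 38.26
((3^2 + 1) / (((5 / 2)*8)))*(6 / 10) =3 / 10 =0.30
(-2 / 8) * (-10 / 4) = 5 / 8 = 0.62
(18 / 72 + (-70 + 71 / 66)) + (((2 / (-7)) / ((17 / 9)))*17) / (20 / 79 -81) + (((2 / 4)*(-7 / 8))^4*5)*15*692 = 44248227387139 / 24142626816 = 1832.78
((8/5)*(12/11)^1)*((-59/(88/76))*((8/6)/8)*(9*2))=-161424/605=-266.82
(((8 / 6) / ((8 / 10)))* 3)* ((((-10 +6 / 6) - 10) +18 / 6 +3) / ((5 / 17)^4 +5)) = -1085773 / 83646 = -12.98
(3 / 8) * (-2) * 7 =-21 / 4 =-5.25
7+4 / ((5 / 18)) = 107 / 5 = 21.40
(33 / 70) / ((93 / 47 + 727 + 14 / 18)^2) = 5904657 / 6670136477830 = 0.00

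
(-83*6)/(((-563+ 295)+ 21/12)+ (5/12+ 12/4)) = 36/19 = 1.89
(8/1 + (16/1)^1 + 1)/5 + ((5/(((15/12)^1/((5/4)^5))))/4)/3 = 18485/3072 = 6.02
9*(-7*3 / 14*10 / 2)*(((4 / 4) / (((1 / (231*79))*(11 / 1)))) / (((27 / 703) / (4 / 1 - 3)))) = -5831385 / 2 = -2915692.50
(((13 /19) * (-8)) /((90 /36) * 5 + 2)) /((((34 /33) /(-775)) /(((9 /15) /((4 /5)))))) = 1994850 /9367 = 212.97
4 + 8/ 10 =24/ 5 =4.80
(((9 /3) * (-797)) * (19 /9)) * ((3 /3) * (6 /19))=-1594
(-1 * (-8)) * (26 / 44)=52 / 11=4.73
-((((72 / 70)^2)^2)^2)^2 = -7958661109946400884391936 / 5070942774902496337890625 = -1.57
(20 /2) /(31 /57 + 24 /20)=2850 /497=5.73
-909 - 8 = -917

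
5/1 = 5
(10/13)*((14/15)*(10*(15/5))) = 280/13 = 21.54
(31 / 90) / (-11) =-31 / 990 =-0.03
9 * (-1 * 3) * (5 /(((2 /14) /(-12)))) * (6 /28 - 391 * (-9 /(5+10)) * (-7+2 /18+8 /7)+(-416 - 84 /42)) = -20024226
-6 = -6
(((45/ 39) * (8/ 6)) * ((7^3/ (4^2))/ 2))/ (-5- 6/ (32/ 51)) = -3430/ 3029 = -1.13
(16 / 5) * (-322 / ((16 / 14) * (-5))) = 180.32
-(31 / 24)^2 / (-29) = 961 / 16704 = 0.06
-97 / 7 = -13.86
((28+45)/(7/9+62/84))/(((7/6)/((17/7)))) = 134028/1337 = 100.25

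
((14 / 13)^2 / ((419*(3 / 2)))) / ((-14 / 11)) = -308 / 212433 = -0.00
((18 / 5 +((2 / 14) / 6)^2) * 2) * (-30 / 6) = -31757 / 882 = -36.01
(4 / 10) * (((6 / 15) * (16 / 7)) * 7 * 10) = 128 / 5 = 25.60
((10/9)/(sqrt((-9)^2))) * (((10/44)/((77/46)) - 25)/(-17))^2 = 54756000/207331201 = 0.26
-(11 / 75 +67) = -5036 / 75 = -67.15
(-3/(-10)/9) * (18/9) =1/15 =0.07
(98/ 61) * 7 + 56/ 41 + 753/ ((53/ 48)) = 92067870/ 132553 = 694.57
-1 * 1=-1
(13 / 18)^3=2197 / 5832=0.38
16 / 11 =1.45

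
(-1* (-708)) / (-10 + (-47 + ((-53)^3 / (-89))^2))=1402017 / 5540977408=0.00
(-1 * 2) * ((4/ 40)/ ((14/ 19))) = -19/ 70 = -0.27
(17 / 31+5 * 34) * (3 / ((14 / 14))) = 15861 / 31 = 511.65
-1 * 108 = -108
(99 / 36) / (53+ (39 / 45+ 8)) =165 / 3712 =0.04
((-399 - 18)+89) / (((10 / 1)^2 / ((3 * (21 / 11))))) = -5166 / 275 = -18.79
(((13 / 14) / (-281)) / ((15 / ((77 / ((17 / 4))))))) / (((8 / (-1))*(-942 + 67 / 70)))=-0.00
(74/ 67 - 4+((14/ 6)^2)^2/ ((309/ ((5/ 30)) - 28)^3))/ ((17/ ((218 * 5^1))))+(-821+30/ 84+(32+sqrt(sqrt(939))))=-1915448347477851841/ 1965980051972244+939^(1/ 4)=-968.76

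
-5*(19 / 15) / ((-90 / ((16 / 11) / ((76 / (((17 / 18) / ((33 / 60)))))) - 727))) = -15041677 / 294030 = -51.16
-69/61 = -1.13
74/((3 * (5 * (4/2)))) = 37/15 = 2.47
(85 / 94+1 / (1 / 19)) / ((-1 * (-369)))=1871 / 34686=0.05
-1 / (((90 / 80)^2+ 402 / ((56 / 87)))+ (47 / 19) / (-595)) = -723520 / 452776777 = -0.00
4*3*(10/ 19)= 120/ 19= 6.32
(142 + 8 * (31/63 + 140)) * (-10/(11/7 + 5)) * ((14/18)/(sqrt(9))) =-2791390/5589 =-499.44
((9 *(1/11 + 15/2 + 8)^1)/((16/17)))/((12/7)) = 122451/1408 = 86.97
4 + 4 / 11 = 48 / 11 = 4.36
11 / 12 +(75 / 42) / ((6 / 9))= 151 / 42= 3.60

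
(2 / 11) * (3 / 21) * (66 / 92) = 3 / 161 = 0.02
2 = 2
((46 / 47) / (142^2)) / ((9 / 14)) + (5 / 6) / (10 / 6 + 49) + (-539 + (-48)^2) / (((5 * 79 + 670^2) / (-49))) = -488096404843 / 2773785891888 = -0.18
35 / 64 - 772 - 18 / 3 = -49757 / 64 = -777.45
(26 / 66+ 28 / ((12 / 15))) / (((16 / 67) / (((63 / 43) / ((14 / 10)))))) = 73365 / 473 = 155.11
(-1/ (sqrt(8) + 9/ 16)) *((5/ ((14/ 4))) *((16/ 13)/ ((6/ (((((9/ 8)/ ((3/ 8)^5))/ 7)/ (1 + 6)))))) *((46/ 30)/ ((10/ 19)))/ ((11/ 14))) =-0.99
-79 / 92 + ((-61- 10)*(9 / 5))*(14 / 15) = -276319 / 2300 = -120.14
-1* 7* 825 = -5775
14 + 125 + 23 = 162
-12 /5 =-2.40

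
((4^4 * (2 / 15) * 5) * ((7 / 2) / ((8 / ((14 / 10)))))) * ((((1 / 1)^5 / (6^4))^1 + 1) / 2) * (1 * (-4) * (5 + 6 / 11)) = -1160.26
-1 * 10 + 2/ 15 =-148/ 15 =-9.87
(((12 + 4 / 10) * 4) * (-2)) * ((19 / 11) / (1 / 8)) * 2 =-150784 / 55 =-2741.53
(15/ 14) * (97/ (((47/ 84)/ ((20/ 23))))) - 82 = 85958/ 1081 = 79.52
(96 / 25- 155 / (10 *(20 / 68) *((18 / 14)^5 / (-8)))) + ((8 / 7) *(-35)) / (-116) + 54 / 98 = 261658616189 / 2097715725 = 124.74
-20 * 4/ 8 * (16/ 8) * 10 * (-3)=600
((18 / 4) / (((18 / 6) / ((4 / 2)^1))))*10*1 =30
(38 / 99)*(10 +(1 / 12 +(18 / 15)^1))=12863 / 2970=4.33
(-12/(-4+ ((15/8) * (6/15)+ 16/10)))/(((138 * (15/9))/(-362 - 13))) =-3000/253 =-11.86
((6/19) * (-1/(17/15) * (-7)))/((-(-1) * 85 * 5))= 0.00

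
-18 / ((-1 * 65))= 18 / 65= 0.28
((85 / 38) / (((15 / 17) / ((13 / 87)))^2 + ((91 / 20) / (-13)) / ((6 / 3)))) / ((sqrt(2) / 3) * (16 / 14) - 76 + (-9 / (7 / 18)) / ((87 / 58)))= -26154355500 / 37087442830453 - 435905925 * sqrt(2) / 148349771321812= -0.00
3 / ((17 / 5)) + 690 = 11745 / 17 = 690.88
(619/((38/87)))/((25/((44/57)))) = 394922/9025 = 43.76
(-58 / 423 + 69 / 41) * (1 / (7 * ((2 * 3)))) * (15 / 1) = 134045 / 242802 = 0.55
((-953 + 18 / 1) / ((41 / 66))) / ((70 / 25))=-154275 / 287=-537.54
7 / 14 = 1 / 2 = 0.50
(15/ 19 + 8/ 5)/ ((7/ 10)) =454/ 133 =3.41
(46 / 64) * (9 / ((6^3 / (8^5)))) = 2944 / 3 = 981.33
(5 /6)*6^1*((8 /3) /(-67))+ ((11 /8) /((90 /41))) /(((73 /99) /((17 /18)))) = 4248979 /7043040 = 0.60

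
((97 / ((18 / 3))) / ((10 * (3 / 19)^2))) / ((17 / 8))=70034 / 2295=30.52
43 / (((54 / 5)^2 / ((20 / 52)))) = 5375 / 37908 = 0.14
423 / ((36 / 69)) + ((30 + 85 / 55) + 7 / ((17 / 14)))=634349 / 748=848.06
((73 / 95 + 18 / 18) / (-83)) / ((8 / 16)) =-336 / 7885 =-0.04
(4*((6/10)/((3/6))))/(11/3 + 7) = 9/20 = 0.45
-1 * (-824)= 824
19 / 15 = 1.27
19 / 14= 1.36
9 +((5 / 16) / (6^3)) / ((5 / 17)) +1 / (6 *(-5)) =155029 / 17280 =8.97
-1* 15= -15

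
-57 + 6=-51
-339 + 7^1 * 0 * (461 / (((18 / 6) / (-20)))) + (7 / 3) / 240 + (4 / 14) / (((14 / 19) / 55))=-11207177 / 35280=-317.66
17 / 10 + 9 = 107 / 10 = 10.70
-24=-24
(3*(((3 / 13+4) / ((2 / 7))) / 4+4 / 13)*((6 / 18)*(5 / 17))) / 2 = 2085 / 3536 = 0.59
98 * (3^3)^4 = 52081218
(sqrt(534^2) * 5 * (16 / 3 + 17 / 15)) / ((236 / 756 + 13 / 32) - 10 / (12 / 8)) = -104424768 / 35975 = -2902.70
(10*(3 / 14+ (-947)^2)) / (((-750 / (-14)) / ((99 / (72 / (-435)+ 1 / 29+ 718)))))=4005149951 / 173485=23086.43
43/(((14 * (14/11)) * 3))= 473/588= 0.80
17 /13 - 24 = -295 /13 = -22.69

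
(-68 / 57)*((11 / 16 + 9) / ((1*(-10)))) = 527 / 456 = 1.16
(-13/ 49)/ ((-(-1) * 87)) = -13/ 4263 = -0.00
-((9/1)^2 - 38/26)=-1034/13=-79.54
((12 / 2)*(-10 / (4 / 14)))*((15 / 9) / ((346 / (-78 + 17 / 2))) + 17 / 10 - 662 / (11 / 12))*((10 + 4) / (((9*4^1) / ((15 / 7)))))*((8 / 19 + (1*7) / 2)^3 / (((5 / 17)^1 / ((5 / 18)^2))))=809954442052452725 / 405990465408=1995008.53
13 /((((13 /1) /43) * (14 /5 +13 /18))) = 3870 /317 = 12.21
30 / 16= 15 / 8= 1.88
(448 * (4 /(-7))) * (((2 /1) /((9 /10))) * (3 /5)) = -1024 /3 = -341.33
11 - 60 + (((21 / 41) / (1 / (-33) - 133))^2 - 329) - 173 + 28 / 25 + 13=-17392978805439 / 32396400100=-536.88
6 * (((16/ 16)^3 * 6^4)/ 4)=1944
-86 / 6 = -43 / 3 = -14.33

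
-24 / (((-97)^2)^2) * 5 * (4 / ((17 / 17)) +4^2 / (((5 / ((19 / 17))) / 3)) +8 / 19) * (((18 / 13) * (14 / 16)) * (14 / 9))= -14387184 / 371734450919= -0.00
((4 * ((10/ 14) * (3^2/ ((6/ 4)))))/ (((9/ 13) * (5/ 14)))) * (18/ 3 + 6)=832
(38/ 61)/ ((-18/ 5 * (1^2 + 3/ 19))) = -1805/ 12078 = -0.15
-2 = -2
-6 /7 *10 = -60 /7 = -8.57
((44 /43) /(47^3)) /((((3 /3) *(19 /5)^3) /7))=38500 /30621244151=0.00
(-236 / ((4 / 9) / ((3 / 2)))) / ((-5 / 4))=637.20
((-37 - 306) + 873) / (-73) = -7.26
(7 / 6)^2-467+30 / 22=-183853 / 396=-464.28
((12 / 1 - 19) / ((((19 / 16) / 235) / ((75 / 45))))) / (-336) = 1175 / 171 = 6.87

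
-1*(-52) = 52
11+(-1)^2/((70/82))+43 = 1931/35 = 55.17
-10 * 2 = -20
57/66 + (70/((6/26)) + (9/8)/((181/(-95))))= 14507533/47784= 303.61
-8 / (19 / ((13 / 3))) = -1.82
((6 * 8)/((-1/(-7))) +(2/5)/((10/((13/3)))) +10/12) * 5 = 1685.03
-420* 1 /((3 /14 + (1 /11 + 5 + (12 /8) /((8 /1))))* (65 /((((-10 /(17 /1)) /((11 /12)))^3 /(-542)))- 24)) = -89413632000 /155867457445223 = -0.00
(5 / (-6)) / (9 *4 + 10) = -5 / 276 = -0.02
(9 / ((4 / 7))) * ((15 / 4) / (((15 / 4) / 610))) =19215 / 2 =9607.50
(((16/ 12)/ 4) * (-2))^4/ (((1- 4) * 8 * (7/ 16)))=-32/ 1701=-0.02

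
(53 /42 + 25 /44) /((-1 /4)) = -1691 /231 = -7.32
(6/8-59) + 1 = -229/4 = -57.25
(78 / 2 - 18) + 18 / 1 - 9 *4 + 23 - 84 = -58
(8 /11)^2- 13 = -1509 /121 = -12.47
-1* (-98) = 98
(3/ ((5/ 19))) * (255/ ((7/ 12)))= 34884/ 7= 4983.43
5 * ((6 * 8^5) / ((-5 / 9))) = -1769472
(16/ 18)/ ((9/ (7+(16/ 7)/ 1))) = 520/ 567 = 0.92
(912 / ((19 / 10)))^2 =230400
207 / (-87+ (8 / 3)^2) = -1863 / 719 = -2.59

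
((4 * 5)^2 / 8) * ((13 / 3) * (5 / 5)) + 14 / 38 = 12371 / 57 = 217.04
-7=-7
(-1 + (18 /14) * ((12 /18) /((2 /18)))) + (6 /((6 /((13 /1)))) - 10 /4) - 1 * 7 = 143 /14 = 10.21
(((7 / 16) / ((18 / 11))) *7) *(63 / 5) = 3773 / 160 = 23.58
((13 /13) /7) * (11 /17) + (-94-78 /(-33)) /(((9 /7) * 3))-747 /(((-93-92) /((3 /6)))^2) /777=-470733664589 /19891433100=-23.67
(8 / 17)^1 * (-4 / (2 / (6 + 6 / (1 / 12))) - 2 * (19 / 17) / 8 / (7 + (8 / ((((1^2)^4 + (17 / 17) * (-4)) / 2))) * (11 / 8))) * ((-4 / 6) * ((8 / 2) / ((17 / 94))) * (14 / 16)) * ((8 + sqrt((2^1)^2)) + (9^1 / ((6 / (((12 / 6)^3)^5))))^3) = 549606473820715236296 / 4913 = 111867794386467583.21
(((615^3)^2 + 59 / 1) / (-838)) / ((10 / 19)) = -257006616570668249 / 2095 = -122676189293875.06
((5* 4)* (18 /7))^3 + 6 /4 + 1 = 93313715 /686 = 136025.82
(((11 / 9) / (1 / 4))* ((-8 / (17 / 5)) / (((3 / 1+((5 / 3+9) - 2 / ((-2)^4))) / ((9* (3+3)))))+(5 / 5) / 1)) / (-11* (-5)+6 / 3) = -0.72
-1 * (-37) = 37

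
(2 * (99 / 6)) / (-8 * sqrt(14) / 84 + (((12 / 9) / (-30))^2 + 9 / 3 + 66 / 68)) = 104287095000 * sqrt(14) / 519444249847 + 4350014672850 / 519444249847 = 9.13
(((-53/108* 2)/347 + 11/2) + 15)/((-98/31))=-425227/65583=-6.48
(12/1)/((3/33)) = 132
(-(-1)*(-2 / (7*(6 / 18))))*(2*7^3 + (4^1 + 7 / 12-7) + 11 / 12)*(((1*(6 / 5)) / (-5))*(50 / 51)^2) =273800 / 2023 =135.34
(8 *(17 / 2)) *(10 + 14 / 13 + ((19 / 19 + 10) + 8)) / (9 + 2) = 26588 / 143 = 185.93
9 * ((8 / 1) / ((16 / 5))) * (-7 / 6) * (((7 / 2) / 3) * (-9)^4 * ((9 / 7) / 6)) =-688905 / 16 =-43056.56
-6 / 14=-3 / 7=-0.43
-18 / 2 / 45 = -0.20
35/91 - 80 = -1035/13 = -79.62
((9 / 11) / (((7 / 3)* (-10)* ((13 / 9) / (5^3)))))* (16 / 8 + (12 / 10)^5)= -1704159 / 125125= -13.62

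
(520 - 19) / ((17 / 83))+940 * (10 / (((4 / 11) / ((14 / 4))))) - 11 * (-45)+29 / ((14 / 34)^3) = 547131148 / 5831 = 93831.44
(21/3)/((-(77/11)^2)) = -1/7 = -0.14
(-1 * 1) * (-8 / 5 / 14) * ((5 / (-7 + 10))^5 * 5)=12500 / 1701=7.35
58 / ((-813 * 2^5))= -29 / 13008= -0.00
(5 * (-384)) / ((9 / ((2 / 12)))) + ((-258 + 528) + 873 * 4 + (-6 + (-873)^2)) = 6892645 / 9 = 765849.44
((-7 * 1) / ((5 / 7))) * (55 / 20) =-539 / 20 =-26.95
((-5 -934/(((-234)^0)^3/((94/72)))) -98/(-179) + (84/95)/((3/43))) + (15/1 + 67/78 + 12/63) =-16644525656/13927095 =-1195.12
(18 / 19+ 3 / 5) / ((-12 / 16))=-196 / 95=-2.06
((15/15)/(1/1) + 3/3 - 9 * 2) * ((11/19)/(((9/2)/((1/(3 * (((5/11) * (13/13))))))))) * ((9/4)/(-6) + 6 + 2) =-29524/2565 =-11.51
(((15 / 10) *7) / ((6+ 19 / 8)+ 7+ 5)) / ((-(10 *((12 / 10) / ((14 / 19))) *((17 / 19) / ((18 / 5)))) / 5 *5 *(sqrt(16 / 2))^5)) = -441 *sqrt(2) / 886720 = -0.00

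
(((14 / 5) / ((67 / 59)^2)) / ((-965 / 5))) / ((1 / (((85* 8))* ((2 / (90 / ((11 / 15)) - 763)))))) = 0.02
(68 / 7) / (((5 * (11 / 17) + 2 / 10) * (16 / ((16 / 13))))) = 1445 / 6643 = 0.22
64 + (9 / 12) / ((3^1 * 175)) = 44801 / 700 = 64.00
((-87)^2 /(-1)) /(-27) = 841 /3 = 280.33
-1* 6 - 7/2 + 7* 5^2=165.50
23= 23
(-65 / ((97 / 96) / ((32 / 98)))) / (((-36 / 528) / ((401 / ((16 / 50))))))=1834976000 / 4753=386066.91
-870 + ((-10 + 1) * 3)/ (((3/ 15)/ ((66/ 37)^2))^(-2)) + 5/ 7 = -106921701127/ 122984400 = -869.39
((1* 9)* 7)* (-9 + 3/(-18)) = -1155/2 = -577.50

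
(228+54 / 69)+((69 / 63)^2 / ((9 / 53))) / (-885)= 18482472179 / 80788995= 228.77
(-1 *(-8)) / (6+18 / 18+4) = 8 / 11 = 0.73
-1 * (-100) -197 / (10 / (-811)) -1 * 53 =160237 / 10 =16023.70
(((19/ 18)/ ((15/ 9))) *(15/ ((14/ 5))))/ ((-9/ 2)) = -95/ 126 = -0.75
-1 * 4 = -4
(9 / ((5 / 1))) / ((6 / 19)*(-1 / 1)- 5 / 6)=-1026 / 655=-1.57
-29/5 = -5.80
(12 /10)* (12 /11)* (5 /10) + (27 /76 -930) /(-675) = 382181 /188100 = 2.03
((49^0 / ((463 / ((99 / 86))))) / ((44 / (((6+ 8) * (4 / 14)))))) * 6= 27 / 19909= 0.00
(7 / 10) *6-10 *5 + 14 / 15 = -673 / 15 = -44.87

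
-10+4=-6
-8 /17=-0.47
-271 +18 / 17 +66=-3467 / 17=-203.94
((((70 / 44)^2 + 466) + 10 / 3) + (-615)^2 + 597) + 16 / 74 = 20377195183 / 53724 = 379294.08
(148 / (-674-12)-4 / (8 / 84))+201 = 54463 / 343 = 158.78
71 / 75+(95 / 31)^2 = 745106 / 72075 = 10.34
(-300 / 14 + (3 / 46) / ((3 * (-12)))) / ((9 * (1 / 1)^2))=-82807 / 34776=-2.38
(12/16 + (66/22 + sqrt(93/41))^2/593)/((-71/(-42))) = 252 * sqrt(3813)/1726223 + 1570527/3452446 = 0.46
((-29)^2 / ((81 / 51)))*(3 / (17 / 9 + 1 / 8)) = 788.80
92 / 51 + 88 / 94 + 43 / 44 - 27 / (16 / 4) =-159923 / 52734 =-3.03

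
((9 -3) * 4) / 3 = 8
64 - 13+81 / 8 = 489 / 8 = 61.12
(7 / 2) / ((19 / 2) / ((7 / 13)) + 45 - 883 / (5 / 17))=-245 / 205769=-0.00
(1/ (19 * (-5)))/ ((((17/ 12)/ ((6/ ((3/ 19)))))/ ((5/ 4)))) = -6/ 17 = -0.35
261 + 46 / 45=11791 / 45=262.02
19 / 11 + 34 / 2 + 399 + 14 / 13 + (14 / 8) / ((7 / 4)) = 60032 / 143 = 419.80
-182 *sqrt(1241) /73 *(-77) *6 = 40576.67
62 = 62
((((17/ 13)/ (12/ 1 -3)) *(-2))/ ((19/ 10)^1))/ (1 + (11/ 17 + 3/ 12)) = -23120/ 286767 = -0.08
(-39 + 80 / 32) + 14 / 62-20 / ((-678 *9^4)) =-5002177951 / 137899098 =-36.27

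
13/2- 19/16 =85/16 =5.31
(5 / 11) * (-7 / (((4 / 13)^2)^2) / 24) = -14.79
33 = 33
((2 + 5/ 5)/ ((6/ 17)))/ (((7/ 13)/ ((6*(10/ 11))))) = 6630/ 77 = 86.10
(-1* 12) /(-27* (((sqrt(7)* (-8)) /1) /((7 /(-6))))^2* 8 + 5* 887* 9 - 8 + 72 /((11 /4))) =924 /2399449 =0.00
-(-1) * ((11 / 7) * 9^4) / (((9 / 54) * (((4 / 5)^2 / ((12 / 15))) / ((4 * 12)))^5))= 336721017600000 / 7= 48103002514285.71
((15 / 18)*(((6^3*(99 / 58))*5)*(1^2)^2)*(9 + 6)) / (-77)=-60750 / 203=-299.26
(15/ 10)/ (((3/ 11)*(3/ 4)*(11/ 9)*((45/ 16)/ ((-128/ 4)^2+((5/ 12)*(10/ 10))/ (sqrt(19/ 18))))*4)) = 2*sqrt(38)/ 57+8192/ 15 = 546.35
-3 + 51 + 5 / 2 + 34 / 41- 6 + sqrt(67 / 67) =3799 / 82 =46.33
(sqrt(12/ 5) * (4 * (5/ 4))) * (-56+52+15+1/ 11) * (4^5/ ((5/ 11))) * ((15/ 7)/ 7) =749568 * sqrt(15)/ 49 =59246.21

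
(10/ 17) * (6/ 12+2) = 25/ 17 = 1.47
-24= -24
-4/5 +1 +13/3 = 68/15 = 4.53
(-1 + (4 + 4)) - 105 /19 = 28 /19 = 1.47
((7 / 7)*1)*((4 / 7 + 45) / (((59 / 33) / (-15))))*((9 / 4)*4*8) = -11369160 / 413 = -27528.23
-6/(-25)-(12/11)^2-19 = -60349/3025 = -19.95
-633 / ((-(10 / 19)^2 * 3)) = 761.71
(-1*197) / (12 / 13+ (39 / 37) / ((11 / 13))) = -1042327 / 11475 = -90.83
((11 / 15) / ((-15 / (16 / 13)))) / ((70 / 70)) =-176 / 2925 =-0.06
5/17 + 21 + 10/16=2981/136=21.92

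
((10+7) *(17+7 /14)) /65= 119 /26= 4.58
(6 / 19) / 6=1 / 19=0.05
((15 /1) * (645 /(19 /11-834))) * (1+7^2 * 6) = -6279075 /1831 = -3429.31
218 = 218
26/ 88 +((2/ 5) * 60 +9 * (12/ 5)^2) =83749/ 1100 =76.14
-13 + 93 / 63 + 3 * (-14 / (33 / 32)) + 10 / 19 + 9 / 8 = -1776659 / 35112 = -50.60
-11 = -11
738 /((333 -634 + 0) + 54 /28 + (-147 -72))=-10332 /7253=-1.42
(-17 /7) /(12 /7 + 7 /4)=-68 /97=-0.70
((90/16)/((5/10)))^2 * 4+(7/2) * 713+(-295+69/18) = 32527/12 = 2710.58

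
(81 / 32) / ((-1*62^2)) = -81 / 123008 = -0.00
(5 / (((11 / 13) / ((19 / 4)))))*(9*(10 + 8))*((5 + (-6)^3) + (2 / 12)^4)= -337716925 / 352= -959423.08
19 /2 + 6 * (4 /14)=157 /14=11.21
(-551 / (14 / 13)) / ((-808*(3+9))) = 7163 / 135744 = 0.05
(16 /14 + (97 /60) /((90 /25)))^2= 5793649 /2286144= 2.53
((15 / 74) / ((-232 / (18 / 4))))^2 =18225 / 1178960896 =0.00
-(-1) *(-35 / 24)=-35 / 24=-1.46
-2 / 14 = -1 / 7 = -0.14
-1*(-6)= 6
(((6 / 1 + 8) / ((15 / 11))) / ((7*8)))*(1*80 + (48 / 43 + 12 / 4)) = 39787 / 2580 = 15.42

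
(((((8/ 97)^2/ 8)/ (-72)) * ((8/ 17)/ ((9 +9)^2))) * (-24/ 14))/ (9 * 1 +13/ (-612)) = 32/ 9771763995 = 0.00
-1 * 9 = -9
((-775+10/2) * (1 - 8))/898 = 2695/449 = 6.00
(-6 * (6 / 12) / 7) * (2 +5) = -3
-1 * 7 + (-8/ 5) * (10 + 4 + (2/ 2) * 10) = -227/ 5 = -45.40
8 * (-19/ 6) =-76/ 3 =-25.33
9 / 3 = 3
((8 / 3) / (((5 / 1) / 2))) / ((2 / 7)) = 56 / 15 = 3.73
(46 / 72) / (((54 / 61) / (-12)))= -1403 / 162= -8.66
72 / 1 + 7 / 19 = 1375 / 19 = 72.37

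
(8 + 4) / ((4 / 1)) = 3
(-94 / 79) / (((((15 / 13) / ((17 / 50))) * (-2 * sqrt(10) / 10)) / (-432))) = -239.49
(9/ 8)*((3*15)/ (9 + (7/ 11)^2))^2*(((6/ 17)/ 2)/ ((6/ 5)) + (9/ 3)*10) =776.44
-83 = -83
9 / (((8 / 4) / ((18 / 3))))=27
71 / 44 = 1.61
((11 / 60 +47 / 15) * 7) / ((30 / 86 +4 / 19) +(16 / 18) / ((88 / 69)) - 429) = -12518891 / 230647940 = -0.05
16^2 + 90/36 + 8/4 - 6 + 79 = 667/2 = 333.50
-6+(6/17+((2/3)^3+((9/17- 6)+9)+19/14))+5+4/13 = 404615/83538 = 4.84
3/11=0.27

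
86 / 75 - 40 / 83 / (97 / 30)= 602386 / 603825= 1.00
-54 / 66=-9 / 11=-0.82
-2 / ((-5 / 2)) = 0.80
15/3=5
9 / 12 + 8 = 8.75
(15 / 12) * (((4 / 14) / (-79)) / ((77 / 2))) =-5 / 42581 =-0.00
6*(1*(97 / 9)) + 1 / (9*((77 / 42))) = 712 / 11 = 64.73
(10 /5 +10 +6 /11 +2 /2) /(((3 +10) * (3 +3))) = 149 /858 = 0.17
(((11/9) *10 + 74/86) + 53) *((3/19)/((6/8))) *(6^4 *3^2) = 6977664/43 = 162271.26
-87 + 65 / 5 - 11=-85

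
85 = 85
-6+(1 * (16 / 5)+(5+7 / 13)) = 178 / 65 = 2.74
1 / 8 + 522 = 4177 / 8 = 522.12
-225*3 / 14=-675 / 14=-48.21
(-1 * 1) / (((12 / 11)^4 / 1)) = -14641 / 20736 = -0.71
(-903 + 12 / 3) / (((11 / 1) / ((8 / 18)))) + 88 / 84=-24446 / 693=-35.28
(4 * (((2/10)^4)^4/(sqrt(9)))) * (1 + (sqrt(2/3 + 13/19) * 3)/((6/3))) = 4/457763671875 + 2 * sqrt(4389)/8697509765625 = 0.00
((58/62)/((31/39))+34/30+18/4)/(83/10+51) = 196339/1709619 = 0.11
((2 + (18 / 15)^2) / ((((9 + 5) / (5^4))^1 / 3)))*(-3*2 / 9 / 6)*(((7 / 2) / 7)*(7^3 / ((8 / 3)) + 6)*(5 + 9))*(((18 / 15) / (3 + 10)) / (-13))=231555 / 676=342.54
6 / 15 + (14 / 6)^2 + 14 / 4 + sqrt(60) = 2 * sqrt(15) + 841 / 90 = 17.09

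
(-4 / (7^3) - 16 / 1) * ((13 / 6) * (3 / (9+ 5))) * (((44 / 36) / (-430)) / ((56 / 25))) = 981695 / 104068944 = 0.01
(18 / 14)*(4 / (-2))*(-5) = 90 / 7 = 12.86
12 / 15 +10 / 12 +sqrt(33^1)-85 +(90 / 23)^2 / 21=-9180203 / 111090 +sqrt(33)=-76.89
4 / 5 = 0.80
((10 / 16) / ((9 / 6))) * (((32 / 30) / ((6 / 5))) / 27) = 10 / 729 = 0.01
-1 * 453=-453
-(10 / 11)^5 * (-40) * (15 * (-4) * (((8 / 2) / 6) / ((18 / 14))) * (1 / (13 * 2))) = -29.72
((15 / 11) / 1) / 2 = 0.68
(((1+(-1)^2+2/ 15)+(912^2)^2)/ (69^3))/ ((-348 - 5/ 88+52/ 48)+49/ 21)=-913173467630336/ 149446956825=-6110.35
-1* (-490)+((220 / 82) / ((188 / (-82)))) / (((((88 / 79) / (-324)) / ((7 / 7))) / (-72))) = -1128790 / 47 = -24016.81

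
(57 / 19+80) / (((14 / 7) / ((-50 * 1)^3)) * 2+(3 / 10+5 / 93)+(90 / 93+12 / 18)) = 120609375 / 2889016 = 41.75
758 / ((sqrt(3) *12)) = 379 *sqrt(3) / 18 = 36.47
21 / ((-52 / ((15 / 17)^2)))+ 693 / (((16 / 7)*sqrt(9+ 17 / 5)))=-4725 / 15028+ 4851*sqrt(310) / 992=85.79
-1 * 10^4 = -10000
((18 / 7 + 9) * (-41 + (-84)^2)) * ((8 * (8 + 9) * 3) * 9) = 2086485480 / 7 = 298069354.29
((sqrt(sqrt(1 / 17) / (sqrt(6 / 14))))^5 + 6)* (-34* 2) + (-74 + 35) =-447 - 28* 51^(3 / 4)* 7^(1 / 4) / 153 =-452.68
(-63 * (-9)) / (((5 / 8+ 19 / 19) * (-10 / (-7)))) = 15876 / 65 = 244.25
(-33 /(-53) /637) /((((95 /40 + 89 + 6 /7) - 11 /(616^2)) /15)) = 348480 /2192149271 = 0.00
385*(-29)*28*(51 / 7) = -2277660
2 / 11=0.18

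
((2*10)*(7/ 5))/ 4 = 7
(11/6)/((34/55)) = 605/204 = 2.97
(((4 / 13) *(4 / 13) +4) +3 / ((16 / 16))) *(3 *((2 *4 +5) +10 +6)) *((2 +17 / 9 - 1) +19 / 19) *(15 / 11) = 553175 / 169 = 3273.22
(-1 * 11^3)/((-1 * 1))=1331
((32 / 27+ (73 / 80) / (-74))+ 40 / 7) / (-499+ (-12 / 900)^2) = -963235375 / 69790115136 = -0.01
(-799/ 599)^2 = 638401/ 358801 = 1.78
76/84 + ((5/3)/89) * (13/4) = 7219/7476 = 0.97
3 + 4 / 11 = 37 / 11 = 3.36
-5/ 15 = -1/ 3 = -0.33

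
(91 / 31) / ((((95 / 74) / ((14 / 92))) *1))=0.35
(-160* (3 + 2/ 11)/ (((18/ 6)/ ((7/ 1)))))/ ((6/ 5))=-98000/ 99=-989.90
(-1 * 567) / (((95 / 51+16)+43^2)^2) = -1474767 / 9064944100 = -0.00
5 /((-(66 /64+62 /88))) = -2.88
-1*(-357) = 357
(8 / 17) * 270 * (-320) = -40658.82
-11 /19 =-0.58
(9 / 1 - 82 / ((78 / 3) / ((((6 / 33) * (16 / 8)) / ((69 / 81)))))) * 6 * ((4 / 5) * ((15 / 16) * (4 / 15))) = 151038 / 16445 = 9.18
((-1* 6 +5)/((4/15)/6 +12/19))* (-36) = 15390/289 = 53.25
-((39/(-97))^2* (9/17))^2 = -0.01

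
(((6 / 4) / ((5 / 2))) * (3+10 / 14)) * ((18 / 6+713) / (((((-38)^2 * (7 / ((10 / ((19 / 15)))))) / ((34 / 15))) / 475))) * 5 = 118677000 / 17689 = 6709.08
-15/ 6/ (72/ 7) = -35/ 144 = -0.24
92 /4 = 23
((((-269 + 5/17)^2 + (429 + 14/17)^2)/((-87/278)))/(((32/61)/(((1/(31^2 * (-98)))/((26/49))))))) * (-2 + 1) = -2849054227/90964416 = -31.32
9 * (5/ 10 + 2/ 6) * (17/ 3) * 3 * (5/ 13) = 1275/ 26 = 49.04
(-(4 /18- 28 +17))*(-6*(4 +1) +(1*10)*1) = -1940 /9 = -215.56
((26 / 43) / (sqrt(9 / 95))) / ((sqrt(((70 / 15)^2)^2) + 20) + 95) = 78 * sqrt(95) / 52933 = 0.01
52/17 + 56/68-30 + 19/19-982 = -17121/17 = -1007.12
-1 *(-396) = 396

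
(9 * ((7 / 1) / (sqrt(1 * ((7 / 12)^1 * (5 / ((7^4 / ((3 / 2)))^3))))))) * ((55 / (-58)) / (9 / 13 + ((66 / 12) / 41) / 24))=-198655513056 * sqrt(70) / 517795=-3209902.12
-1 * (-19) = 19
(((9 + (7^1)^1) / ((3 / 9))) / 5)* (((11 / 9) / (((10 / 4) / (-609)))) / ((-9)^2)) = -71456 / 2025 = -35.29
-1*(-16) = 16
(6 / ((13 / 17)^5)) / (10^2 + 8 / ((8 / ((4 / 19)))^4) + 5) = 2220446209164 / 10161328132423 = 0.22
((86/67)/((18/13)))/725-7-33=-17486441/437175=-40.00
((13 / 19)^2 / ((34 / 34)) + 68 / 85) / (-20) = -2289 / 36100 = -0.06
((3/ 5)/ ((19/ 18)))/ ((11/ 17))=918/ 1045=0.88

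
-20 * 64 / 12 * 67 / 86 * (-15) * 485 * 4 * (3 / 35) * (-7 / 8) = -181367.44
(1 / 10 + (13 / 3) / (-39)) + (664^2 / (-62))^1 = -19840351 / 2790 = -7111.24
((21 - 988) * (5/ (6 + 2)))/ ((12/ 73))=-352955/ 96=-3676.61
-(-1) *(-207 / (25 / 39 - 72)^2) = -0.04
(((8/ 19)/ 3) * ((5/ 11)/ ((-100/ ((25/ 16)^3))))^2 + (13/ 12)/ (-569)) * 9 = -735461060013/ 43893592686592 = -0.02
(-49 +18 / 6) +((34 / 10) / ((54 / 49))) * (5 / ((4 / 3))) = -2479 / 72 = -34.43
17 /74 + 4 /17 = 585 /1258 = 0.47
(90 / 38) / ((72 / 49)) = 245 / 152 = 1.61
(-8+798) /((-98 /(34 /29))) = -13430 /1421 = -9.45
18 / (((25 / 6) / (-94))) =-10152 / 25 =-406.08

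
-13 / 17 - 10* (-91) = 15457 / 17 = 909.24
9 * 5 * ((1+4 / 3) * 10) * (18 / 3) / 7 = 900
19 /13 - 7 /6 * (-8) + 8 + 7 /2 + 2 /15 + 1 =9137 /390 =23.43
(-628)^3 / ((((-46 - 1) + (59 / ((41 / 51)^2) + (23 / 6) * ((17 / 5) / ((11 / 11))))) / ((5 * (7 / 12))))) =-36429624744800 / 2890831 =-12601782.93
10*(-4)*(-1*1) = 40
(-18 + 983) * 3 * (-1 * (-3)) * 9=78165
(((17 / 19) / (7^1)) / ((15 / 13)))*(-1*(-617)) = 136357 / 1995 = 68.35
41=41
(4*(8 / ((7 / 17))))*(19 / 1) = 10336 / 7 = 1476.57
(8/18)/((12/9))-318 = -953/3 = -317.67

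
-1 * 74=-74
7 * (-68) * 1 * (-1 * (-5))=-2380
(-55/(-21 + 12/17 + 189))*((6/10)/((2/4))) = -187/478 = -0.39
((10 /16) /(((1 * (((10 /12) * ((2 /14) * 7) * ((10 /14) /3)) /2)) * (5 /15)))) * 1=189 /10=18.90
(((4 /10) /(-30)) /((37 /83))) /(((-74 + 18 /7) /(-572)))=-83083 /346875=-0.24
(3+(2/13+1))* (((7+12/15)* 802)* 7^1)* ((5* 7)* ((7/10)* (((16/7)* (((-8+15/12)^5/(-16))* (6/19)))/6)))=22837275565083/48640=469516356.19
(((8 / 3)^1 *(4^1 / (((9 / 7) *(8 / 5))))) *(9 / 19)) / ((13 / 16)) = 2240 / 741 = 3.02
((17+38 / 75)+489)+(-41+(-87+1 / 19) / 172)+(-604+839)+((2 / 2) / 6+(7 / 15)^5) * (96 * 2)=152258931541 / 206803125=736.25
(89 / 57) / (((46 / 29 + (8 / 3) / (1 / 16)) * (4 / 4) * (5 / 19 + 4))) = 0.01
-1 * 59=-59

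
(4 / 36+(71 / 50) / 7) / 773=989 / 2434950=0.00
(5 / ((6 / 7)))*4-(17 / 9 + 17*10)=-1337 / 9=-148.56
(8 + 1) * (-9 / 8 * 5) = -405 / 8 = -50.62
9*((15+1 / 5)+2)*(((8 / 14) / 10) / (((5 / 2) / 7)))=3096 / 125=24.77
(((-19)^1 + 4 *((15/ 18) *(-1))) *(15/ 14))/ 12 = -335/ 168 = -1.99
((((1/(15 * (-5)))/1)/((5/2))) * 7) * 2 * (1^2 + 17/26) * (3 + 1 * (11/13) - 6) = 16856/63375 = 0.27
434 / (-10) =-217 / 5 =-43.40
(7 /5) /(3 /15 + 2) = 0.64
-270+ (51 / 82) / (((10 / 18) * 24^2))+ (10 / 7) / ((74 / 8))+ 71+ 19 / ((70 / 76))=-1211177959 / 6796160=-178.22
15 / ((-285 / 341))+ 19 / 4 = -1003 / 76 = -13.20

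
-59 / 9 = -6.56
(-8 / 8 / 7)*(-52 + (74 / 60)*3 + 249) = -2007 / 70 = -28.67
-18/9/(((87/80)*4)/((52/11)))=-2080/957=-2.17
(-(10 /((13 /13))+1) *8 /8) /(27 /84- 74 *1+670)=-308 /16697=-0.02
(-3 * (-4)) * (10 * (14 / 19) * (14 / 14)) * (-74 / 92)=-31080 / 437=-71.12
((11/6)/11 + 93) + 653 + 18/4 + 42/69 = 51838/69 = 751.28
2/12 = 0.17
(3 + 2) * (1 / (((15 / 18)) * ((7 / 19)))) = 114 / 7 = 16.29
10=10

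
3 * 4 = 12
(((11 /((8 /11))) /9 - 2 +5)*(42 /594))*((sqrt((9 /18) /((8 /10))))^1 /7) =337*sqrt(10) /28512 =0.04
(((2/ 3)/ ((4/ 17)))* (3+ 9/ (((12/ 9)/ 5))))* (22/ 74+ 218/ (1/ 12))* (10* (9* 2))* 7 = 25400623185/ 74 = 343251664.66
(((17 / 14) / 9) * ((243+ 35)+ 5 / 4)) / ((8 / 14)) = 18989 / 288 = 65.93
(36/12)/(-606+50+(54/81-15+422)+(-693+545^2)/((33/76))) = 99/22516337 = 0.00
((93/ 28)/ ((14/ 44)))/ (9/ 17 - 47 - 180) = -1581/ 34300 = -0.05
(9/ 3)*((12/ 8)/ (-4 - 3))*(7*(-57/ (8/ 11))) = 5643/ 16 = 352.69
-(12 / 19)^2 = -144 / 361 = -0.40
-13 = -13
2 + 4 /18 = 20 /9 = 2.22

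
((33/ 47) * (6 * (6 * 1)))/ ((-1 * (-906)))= 198/ 7097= 0.03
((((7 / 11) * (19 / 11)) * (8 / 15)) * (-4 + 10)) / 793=2128 / 479765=0.00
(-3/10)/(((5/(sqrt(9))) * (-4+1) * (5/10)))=3/25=0.12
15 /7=2.14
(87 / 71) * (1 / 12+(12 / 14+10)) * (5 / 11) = 133255 / 21868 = 6.09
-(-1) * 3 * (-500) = -1500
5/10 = 1/2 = 0.50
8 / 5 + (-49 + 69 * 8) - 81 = 2118 / 5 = 423.60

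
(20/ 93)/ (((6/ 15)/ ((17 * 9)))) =2550/ 31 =82.26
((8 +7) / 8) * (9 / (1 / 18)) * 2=1215 / 2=607.50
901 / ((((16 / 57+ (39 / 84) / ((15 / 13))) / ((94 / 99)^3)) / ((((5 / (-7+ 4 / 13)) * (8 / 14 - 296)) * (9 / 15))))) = 695013355204480 / 4647996837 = 149529.65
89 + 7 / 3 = 274 / 3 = 91.33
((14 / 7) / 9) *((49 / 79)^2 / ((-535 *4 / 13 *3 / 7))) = -218491 / 180302490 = -0.00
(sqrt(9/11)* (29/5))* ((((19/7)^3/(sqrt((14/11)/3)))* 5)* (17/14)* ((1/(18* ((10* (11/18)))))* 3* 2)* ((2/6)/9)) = 3381487* sqrt(42)/11092620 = 1.98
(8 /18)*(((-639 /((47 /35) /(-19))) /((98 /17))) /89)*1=229330 /29281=7.83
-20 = -20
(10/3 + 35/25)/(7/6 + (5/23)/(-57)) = 4.07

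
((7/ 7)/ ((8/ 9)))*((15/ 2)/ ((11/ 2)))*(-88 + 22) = -405/ 4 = -101.25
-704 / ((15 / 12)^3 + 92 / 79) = -323584 / 1433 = -225.81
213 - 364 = -151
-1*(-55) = 55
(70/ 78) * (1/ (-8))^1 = -35/ 312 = -0.11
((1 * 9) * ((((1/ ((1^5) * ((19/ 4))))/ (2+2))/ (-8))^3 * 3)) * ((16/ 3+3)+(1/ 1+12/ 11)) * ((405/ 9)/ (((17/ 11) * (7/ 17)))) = -17415/ 3072832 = -0.01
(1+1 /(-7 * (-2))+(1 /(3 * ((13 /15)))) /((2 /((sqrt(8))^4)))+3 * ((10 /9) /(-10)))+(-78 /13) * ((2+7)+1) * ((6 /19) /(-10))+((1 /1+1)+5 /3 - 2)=172283 /10374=16.61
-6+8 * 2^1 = 10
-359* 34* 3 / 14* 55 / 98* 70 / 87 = -1678325 / 1421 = -1181.09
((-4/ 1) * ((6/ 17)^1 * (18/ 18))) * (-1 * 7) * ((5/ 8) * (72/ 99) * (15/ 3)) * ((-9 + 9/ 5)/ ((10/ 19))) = -57456/ 187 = -307.25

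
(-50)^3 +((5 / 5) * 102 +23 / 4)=-499569 / 4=-124892.25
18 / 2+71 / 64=647 / 64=10.11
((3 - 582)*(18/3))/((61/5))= -17370/61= -284.75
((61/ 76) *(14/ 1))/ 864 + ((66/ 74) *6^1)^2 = 1287730291/ 44947008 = 28.65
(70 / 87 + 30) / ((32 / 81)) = 9045 / 116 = 77.97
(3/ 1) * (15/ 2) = 45/ 2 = 22.50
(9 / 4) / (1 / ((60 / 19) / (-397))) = -135 / 7543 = -0.02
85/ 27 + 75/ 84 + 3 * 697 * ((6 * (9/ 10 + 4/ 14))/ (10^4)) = 52245293/ 9450000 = 5.53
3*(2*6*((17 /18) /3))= 11.33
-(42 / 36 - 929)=5567 / 6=927.83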